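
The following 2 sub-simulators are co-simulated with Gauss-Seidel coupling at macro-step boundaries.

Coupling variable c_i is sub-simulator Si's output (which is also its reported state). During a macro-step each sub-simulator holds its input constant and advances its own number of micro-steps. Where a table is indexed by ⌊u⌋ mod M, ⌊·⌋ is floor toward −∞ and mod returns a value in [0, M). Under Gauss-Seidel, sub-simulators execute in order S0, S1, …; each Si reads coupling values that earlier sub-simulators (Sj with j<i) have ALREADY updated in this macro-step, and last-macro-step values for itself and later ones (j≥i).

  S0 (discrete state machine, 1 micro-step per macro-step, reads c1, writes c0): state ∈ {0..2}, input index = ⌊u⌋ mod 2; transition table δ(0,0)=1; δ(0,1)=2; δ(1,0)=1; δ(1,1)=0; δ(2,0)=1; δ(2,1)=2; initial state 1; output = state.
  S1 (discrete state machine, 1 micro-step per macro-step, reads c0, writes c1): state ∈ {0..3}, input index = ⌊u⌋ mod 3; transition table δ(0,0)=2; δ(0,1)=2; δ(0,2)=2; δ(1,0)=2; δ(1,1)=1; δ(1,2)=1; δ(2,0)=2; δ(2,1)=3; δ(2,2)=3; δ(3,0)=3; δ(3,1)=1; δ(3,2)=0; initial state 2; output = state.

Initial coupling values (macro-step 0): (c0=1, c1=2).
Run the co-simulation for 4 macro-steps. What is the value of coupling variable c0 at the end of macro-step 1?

macro 1: S0 reads c1=2 → after 1×micro: 1; S1 reads c0=1 → after 1×micro: 3 ⇒ (c0=1, c1=3)
macro 2: S0 reads c1=3 → after 1×micro: 0; S1 reads c0=0 → after 1×micro: 3 ⇒ (c0=0, c1=3)
macro 3: S0 reads c1=3 → after 1×micro: 2; S1 reads c0=2 → after 1×micro: 0 ⇒ (c0=2, c1=0)
macro 4: S0 reads c1=0 → after 1×micro: 1; S1 reads c0=1 → after 1×micro: 2 ⇒ (c0=1, c1=2)

c0 at macro-step 1 = 1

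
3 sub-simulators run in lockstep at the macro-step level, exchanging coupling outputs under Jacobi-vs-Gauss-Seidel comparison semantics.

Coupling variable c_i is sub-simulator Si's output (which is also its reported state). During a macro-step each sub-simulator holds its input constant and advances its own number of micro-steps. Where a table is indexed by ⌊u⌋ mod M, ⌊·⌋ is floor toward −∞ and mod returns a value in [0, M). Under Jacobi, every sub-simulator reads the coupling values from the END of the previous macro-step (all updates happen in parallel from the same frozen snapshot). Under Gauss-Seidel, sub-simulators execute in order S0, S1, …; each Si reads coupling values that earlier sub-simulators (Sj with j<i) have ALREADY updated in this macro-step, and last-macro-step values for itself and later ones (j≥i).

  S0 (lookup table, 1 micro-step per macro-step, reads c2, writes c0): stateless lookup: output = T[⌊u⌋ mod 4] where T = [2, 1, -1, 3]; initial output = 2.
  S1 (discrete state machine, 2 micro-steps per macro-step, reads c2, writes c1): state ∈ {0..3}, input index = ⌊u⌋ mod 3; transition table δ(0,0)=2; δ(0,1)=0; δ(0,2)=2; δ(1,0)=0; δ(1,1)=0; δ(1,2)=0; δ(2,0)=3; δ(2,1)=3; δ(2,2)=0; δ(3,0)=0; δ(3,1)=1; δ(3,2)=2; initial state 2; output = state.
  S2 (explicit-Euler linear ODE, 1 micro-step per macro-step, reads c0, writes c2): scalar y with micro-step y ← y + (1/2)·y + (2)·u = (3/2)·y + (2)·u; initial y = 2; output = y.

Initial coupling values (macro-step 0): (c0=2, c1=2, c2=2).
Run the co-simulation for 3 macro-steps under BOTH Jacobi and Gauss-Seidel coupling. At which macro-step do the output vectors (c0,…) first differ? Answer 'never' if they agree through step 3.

[Jacobi] macro 1: S0 reads c2=2 → after 1×micro: -1; S1 reads c2=2 → after 2×micro: 2; S2 reads c0=2 → after 1×micro: 7 ⇒ (c0=-1, c1=2, c2=7)
[Jacobi] macro 2: S0 reads c2=7 → after 1×micro: 3; S1 reads c2=7 → after 2×micro: 1; S2 reads c0=-1 → after 1×micro: 17/2 ⇒ (c0=3, c1=1, c2=17/2)
[Jacobi] macro 3: S0 reads c2=17/2 → after 1×micro: 2; S1 reads c2=17/2 → after 2×micro: 2; S2 reads c0=3 → after 1×micro: 75/4 ⇒ (c0=2, c1=2, c2=75/4)
[Gauss-Seidel] macro 1: S0 reads c2=2 → after 1×micro: -1; S1 reads c2=2 → after 2×micro: 2; S2 reads c0=-1 → after 1×micro: 1 ⇒ (c0=-1, c1=2, c2=1)
[Gauss-Seidel] macro 2: S0 reads c2=1 → after 1×micro: 1; S1 reads c2=1 → after 2×micro: 1; S2 reads c0=1 → after 1×micro: 7/2 ⇒ (c0=1, c1=1, c2=7/2)
[Gauss-Seidel] macro 3: S0 reads c2=7/2 → after 1×micro: 3; S1 reads c2=7/2 → after 2×micro: 2; S2 reads c0=3 → after 1×micro: 45/4 ⇒ (c0=3, c1=2, c2=45/4)

first divergence at macro-step: 1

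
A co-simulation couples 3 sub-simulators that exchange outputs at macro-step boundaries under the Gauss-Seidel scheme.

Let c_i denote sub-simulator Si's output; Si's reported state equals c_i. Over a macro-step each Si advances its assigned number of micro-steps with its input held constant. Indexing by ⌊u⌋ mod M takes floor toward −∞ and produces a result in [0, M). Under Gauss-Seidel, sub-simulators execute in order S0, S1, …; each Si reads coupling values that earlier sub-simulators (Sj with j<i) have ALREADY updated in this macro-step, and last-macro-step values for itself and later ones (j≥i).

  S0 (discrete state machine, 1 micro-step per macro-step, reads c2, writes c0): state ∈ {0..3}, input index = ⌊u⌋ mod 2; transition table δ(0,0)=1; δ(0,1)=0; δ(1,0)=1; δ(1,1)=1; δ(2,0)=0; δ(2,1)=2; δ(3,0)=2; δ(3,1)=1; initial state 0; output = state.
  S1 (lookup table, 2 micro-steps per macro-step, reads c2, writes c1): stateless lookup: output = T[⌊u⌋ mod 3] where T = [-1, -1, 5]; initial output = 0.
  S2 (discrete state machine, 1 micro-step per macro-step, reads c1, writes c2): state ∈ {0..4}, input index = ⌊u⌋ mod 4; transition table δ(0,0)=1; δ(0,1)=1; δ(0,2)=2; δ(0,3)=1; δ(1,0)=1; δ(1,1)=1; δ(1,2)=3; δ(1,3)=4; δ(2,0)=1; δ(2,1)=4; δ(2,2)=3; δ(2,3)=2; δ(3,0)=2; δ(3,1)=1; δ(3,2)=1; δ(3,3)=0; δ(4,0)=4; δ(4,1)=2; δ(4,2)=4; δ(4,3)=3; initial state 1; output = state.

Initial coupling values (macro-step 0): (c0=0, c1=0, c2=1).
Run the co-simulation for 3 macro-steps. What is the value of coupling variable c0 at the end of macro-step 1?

macro 1: S0 reads c2=1 → after 1×micro: 0; S1 reads c2=1 → after 2×micro: -1; S2 reads c1=-1 → after 1×micro: 4 ⇒ (c0=0, c1=-1, c2=4)
macro 2: S0 reads c2=4 → after 1×micro: 1; S1 reads c2=4 → after 2×micro: -1; S2 reads c1=-1 → after 1×micro: 3 ⇒ (c0=1, c1=-1, c2=3)
macro 3: S0 reads c2=3 → after 1×micro: 1; S1 reads c2=3 → after 2×micro: -1; S2 reads c1=-1 → after 1×micro: 0 ⇒ (c0=1, c1=-1, c2=0)

c0 at macro-step 1 = 0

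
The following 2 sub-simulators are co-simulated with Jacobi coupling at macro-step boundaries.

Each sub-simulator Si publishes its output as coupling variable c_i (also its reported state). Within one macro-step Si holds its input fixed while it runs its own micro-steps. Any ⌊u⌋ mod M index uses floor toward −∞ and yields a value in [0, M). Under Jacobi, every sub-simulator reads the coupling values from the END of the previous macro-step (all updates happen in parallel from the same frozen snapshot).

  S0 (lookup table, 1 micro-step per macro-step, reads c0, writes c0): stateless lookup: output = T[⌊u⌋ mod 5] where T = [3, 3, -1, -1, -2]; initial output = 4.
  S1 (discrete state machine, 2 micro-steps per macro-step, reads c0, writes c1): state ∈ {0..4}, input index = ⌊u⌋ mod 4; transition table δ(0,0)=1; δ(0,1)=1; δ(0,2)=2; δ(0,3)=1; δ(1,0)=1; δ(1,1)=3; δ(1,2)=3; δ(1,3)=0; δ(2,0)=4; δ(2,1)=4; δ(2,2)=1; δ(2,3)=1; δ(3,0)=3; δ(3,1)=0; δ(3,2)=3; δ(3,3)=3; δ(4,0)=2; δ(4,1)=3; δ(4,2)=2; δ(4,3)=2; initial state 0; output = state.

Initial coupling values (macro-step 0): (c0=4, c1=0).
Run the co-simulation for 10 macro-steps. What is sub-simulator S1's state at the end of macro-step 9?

macro 1: S0 reads c0=4 → after 1×micro: -2; S1 reads c0=4 → after 2×micro: 1 ⇒ (c0=-2, c1=1)
macro 2: S0 reads c0=-2 → after 1×micro: -1; S1 reads c0=-2 → after 2×micro: 3 ⇒ (c0=-1, c1=3)
macro 3: S0 reads c0=-1 → after 1×micro: -2; S1 reads c0=-1 → after 2×micro: 3 ⇒ (c0=-2, c1=3)
macro 4: S0 reads c0=-2 → after 1×micro: -1; S1 reads c0=-2 → after 2×micro: 3 ⇒ (c0=-1, c1=3)
macro 5: S0 reads c0=-1 → after 1×micro: -2; S1 reads c0=-1 → after 2×micro: 3 ⇒ (c0=-2, c1=3)
macro 6: S0 reads c0=-2 → after 1×micro: -1; S1 reads c0=-2 → after 2×micro: 3 ⇒ (c0=-1, c1=3)
macro 7: S0 reads c0=-1 → after 1×micro: -2; S1 reads c0=-1 → after 2×micro: 3 ⇒ (c0=-2, c1=3)
macro 8: S0 reads c0=-2 → after 1×micro: -1; S1 reads c0=-2 → after 2×micro: 3 ⇒ (c0=-1, c1=3)
macro 9: S0 reads c0=-1 → after 1×micro: -2; S1 reads c0=-1 → after 2×micro: 3 ⇒ (c0=-2, c1=3)
macro 10: S0 reads c0=-2 → after 1×micro: -1; S1 reads c0=-2 → after 2×micro: 3 ⇒ (c0=-1, c1=3)

S1 state at macro-step 9 = 3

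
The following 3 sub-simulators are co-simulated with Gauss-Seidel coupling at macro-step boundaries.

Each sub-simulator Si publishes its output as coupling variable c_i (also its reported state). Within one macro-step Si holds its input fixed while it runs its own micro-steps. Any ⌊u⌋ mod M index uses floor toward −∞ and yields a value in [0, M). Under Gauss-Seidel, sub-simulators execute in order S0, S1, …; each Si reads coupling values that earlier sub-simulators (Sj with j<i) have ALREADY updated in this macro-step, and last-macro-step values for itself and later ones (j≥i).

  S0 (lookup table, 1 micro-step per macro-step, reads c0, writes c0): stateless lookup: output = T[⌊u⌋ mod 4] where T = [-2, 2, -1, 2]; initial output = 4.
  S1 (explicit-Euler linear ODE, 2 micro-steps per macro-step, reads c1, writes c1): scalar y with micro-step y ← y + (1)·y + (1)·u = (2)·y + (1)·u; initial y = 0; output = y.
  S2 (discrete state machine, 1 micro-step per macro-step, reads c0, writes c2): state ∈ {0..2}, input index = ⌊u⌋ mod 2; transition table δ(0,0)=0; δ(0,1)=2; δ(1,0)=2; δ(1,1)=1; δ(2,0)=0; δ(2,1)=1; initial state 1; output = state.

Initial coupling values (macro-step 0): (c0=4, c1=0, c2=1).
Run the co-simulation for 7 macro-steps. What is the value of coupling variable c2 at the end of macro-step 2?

c2 at macro-step 2 = 1

macro 1: S0 reads c0=4 → after 1×micro: -2; S1 reads c1=0 → after 2×micro: 0; S2 reads c0=-2 → after 1×micro: 2 ⇒ (c0=-2, c1=0, c2=2)
macro 2: S0 reads c0=-2 → after 1×micro: -1; S1 reads c1=0 → after 2×micro: 0; S2 reads c0=-1 → after 1×micro: 1 ⇒ (c0=-1, c1=0, c2=1)
macro 3: S0 reads c0=-1 → after 1×micro: 2; S1 reads c1=0 → after 2×micro: 0; S2 reads c0=2 → after 1×micro: 2 ⇒ (c0=2, c1=0, c2=2)
macro 4: S0 reads c0=2 → after 1×micro: -1; S1 reads c1=0 → after 2×micro: 0; S2 reads c0=-1 → after 1×micro: 1 ⇒ (c0=-1, c1=0, c2=1)
macro 5: S0 reads c0=-1 → after 1×micro: 2; S1 reads c1=0 → after 2×micro: 0; S2 reads c0=2 → after 1×micro: 2 ⇒ (c0=2, c1=0, c2=2)
macro 6: S0 reads c0=2 → after 1×micro: -1; S1 reads c1=0 → after 2×micro: 0; S2 reads c0=-1 → after 1×micro: 1 ⇒ (c0=-1, c1=0, c2=1)
macro 7: S0 reads c0=-1 → after 1×micro: 2; S1 reads c1=0 → after 2×micro: 0; S2 reads c0=2 → after 1×micro: 2 ⇒ (c0=2, c1=0, c2=2)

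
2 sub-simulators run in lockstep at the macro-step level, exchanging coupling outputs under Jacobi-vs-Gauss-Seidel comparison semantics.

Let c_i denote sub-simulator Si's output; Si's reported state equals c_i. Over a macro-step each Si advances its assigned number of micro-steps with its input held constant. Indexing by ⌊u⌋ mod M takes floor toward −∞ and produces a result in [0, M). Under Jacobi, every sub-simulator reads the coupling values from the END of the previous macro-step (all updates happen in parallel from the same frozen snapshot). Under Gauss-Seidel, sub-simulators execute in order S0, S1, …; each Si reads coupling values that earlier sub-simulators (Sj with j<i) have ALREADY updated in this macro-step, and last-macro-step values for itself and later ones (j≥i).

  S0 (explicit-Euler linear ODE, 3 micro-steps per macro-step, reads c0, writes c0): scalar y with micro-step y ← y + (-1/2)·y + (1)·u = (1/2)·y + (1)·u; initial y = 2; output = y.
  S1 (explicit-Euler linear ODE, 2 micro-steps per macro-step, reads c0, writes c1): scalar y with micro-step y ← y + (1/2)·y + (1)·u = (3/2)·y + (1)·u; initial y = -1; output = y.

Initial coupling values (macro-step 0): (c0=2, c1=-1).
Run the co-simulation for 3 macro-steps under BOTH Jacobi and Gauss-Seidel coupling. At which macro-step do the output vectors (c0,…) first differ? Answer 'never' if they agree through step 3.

first divergence at macro-step: 1

[Jacobi] macro 1: S0 reads c0=2 → after 3×micro: 15/4; S1 reads c0=2 → after 2×micro: 11/4 ⇒ (c0=15/4, c1=11/4)
[Jacobi] macro 2: S0 reads c0=15/4 → after 3×micro: 225/32; S1 reads c0=15/4 → after 2×micro: 249/16 ⇒ (c0=225/32, c1=249/16)
[Jacobi] macro 3: S0 reads c0=225/32 → after 3×micro: 3375/256; S1 reads c0=225/32 → after 2×micro: 1683/32 ⇒ (c0=3375/256, c1=1683/32)
[Gauss-Seidel] macro 1: S0 reads c0=2 → after 3×micro: 15/4; S1 reads c0=15/4 → after 2×micro: 57/8 ⇒ (c0=15/4, c1=57/8)
[Gauss-Seidel] macro 2: S0 reads c0=15/4 → after 3×micro: 225/32; S1 reads c0=225/32 → after 2×micro: 2151/64 ⇒ (c0=225/32, c1=2151/64)
[Gauss-Seidel] macro 3: S0 reads c0=225/32 → after 3×micro: 3375/256; S1 reads c0=3375/256 → after 2×micro: 55593/512 ⇒ (c0=3375/256, c1=55593/512)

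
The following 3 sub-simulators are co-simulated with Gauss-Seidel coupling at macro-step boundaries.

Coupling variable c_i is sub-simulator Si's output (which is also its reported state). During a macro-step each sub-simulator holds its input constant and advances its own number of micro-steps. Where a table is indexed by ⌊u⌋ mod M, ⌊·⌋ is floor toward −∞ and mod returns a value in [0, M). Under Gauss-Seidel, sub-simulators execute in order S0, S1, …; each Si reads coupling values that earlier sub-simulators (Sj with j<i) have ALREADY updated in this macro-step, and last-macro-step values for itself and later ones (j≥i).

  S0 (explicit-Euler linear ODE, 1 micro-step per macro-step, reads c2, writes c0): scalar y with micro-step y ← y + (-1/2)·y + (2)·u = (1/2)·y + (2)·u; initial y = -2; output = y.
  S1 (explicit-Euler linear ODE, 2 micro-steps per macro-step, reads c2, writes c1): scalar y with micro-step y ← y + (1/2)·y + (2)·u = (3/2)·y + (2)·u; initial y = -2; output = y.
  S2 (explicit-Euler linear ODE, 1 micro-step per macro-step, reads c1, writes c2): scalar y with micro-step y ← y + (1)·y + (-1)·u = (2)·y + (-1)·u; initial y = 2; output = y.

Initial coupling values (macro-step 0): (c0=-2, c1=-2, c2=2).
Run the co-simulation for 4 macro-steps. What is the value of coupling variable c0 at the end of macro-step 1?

macro 1: S0 reads c2=2 → after 1×micro: 3; S1 reads c2=2 → after 2×micro: 11/2; S2 reads c1=11/2 → after 1×micro: -3/2 ⇒ (c0=3, c1=11/2, c2=-3/2)
macro 2: S0 reads c2=-3/2 → after 1×micro: -3/2; S1 reads c2=-3/2 → after 2×micro: 39/8; S2 reads c1=39/8 → after 1×micro: -63/8 ⇒ (c0=-3/2, c1=39/8, c2=-63/8)
macro 3: S0 reads c2=-63/8 → after 1×micro: -33/2; S1 reads c2=-63/8 → after 2×micro: -909/32; S2 reads c1=-909/32 → after 1×micro: 405/32 ⇒ (c0=-33/2, c1=-909/32, c2=405/32)
macro 4: S0 reads c2=405/32 → after 1×micro: 273/16; S1 reads c2=405/32 → after 2×micro: -81/128; S2 reads c1=-81/128 → after 1×micro: 3321/128 ⇒ (c0=273/16, c1=-81/128, c2=3321/128)

c0 at macro-step 1 = 3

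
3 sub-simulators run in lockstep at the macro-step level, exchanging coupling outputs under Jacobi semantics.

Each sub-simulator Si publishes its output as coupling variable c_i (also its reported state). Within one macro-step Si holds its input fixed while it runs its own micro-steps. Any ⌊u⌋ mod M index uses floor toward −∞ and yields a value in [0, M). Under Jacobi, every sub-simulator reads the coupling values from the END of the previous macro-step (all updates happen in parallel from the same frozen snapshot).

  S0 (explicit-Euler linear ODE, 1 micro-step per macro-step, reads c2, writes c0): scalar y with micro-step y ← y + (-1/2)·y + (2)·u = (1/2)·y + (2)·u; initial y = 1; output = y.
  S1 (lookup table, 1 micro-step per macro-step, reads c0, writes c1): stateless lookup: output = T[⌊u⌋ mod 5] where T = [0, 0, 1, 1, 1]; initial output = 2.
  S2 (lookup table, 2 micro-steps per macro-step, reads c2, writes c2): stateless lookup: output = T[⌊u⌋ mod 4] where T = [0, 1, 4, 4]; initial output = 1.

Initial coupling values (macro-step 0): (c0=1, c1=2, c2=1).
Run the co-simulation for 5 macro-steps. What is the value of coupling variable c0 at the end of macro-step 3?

c0 at macro-step 3 = 29/8

macro 1: S0 reads c2=1 → after 1×micro: 5/2; S1 reads c0=1 → after 1×micro: 0; S2 reads c2=1 → after 2×micro: 1 ⇒ (c0=5/2, c1=0, c2=1)
macro 2: S0 reads c2=1 → after 1×micro: 13/4; S1 reads c0=5/2 → after 1×micro: 1; S2 reads c2=1 → after 2×micro: 1 ⇒ (c0=13/4, c1=1, c2=1)
macro 3: S0 reads c2=1 → after 1×micro: 29/8; S1 reads c0=13/4 → after 1×micro: 1; S2 reads c2=1 → after 2×micro: 1 ⇒ (c0=29/8, c1=1, c2=1)
macro 4: S0 reads c2=1 → after 1×micro: 61/16; S1 reads c0=29/8 → after 1×micro: 1; S2 reads c2=1 → after 2×micro: 1 ⇒ (c0=61/16, c1=1, c2=1)
macro 5: S0 reads c2=1 → after 1×micro: 125/32; S1 reads c0=61/16 → after 1×micro: 1; S2 reads c2=1 → after 2×micro: 1 ⇒ (c0=125/32, c1=1, c2=1)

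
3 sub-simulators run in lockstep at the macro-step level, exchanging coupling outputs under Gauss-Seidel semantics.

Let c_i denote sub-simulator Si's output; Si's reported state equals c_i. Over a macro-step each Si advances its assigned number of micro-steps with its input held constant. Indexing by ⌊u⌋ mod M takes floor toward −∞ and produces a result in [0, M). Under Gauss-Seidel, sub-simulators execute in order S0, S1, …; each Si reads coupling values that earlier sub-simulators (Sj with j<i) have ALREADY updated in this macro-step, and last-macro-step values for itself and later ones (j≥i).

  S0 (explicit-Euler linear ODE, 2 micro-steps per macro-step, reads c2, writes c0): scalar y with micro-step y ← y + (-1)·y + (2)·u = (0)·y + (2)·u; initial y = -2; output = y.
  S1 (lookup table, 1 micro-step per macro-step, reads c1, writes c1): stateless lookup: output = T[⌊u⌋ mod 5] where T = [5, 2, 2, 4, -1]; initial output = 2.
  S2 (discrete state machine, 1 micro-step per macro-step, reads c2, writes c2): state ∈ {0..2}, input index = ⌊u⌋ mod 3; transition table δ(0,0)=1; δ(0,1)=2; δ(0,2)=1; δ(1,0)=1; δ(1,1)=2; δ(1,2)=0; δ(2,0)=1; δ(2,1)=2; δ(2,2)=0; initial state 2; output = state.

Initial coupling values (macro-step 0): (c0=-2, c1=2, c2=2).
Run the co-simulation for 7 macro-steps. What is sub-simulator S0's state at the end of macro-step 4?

macro 1: S0 reads c2=2 → after 2×micro: 4; S1 reads c1=2 → after 1×micro: 2; S2 reads c2=2 → after 1×micro: 0 ⇒ (c0=4, c1=2, c2=0)
macro 2: S0 reads c2=0 → after 2×micro: 0; S1 reads c1=2 → after 1×micro: 2; S2 reads c2=0 → after 1×micro: 1 ⇒ (c0=0, c1=2, c2=1)
macro 3: S0 reads c2=1 → after 2×micro: 2; S1 reads c1=2 → after 1×micro: 2; S2 reads c2=1 → after 1×micro: 2 ⇒ (c0=2, c1=2, c2=2)
macro 4: S0 reads c2=2 → after 2×micro: 4; S1 reads c1=2 → after 1×micro: 2; S2 reads c2=2 → after 1×micro: 0 ⇒ (c0=4, c1=2, c2=0)
macro 5: S0 reads c2=0 → after 2×micro: 0; S1 reads c1=2 → after 1×micro: 2; S2 reads c2=0 → after 1×micro: 1 ⇒ (c0=0, c1=2, c2=1)
macro 6: S0 reads c2=1 → after 2×micro: 2; S1 reads c1=2 → after 1×micro: 2; S2 reads c2=1 → after 1×micro: 2 ⇒ (c0=2, c1=2, c2=2)
macro 7: S0 reads c2=2 → after 2×micro: 4; S1 reads c1=2 → after 1×micro: 2; S2 reads c2=2 → after 1×micro: 0 ⇒ (c0=4, c1=2, c2=0)

S0 state at macro-step 4 = 4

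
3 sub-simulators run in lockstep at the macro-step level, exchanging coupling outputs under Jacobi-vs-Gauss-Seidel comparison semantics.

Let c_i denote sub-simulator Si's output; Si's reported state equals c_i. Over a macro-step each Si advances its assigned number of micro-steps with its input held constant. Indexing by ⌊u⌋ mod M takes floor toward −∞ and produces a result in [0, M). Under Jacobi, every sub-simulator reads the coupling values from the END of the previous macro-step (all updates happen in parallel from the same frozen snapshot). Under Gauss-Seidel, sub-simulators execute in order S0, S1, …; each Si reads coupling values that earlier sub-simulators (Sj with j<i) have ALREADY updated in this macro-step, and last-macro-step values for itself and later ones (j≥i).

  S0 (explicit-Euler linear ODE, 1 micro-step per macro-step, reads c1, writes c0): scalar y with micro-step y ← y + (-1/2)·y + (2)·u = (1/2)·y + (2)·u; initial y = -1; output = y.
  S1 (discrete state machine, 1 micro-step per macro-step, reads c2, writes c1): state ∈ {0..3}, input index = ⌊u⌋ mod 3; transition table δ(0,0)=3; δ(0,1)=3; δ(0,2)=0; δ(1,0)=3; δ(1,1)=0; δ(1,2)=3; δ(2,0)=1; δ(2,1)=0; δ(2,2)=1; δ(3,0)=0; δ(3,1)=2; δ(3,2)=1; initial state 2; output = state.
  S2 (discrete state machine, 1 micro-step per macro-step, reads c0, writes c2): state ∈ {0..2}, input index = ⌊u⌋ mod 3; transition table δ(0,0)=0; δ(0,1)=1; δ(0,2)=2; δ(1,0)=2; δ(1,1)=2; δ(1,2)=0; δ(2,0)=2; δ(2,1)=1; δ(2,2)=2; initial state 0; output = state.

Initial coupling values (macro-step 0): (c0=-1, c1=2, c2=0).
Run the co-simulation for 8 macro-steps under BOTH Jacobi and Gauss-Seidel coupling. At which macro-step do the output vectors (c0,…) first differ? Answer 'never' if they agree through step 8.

[Jacobi] macro 1: S0 reads c1=2 → after 1×micro: 7/2; S1 reads c2=0 → after 1×micro: 1; S2 reads c0=-1 → after 1×micro: 2 ⇒ (c0=7/2, c1=1, c2=2)
[Jacobi] macro 2: S0 reads c1=1 → after 1×micro: 15/4; S1 reads c2=2 → after 1×micro: 3; S2 reads c0=7/2 → after 1×micro: 2 ⇒ (c0=15/4, c1=3, c2=2)
[Jacobi] macro 3: S0 reads c1=3 → after 1×micro: 63/8; S1 reads c2=2 → after 1×micro: 1; S2 reads c0=15/4 → after 1×micro: 2 ⇒ (c0=63/8, c1=1, c2=2)
[Jacobi] macro 4: S0 reads c1=1 → after 1×micro: 95/16; S1 reads c2=2 → after 1×micro: 3; S2 reads c0=63/8 → after 1×micro: 1 ⇒ (c0=95/16, c1=3, c2=1)
[Jacobi] macro 5: S0 reads c1=3 → after 1×micro: 287/32; S1 reads c2=1 → after 1×micro: 2; S2 reads c0=95/16 → after 1×micro: 0 ⇒ (c0=287/32, c1=2, c2=0)
[Jacobi] macro 6: S0 reads c1=2 → after 1×micro: 543/64; S1 reads c2=0 → after 1×micro: 1; S2 reads c0=287/32 → after 1×micro: 2 ⇒ (c0=543/64, c1=1, c2=2)
[Jacobi] macro 7: S0 reads c1=1 → after 1×micro: 799/128; S1 reads c2=2 → after 1×micro: 3; S2 reads c0=543/64 → after 1×micro: 2 ⇒ (c0=799/128, c1=3, c2=2)
[Jacobi] macro 8: S0 reads c1=3 → after 1×micro: 2335/256; S1 reads c2=2 → after 1×micro: 1; S2 reads c0=799/128 → after 1×micro: 2 ⇒ (c0=2335/256, c1=1, c2=2)
[Gauss-Seidel] macro 1: S0 reads c1=2 → after 1×micro: 7/2; S1 reads c2=0 → after 1×micro: 1; S2 reads c0=7/2 → after 1×micro: 0 ⇒ (c0=7/2, c1=1, c2=0)
[Gauss-Seidel] macro 2: S0 reads c1=1 → after 1×micro: 15/4; S1 reads c2=0 → after 1×micro: 3; S2 reads c0=15/4 → after 1×micro: 0 ⇒ (c0=15/4, c1=3, c2=0)
[Gauss-Seidel] macro 3: S0 reads c1=3 → after 1×micro: 63/8; S1 reads c2=0 → after 1×micro: 0; S2 reads c0=63/8 → after 1×micro: 1 ⇒ (c0=63/8, c1=0, c2=1)
[Gauss-Seidel] macro 4: S0 reads c1=0 → after 1×micro: 63/16; S1 reads c2=1 → after 1×micro: 3; S2 reads c0=63/16 → after 1×micro: 2 ⇒ (c0=63/16, c1=3, c2=2)
[Gauss-Seidel] macro 5: S0 reads c1=3 → after 1×micro: 255/32; S1 reads c2=2 → after 1×micro: 1; S2 reads c0=255/32 → after 1×micro: 1 ⇒ (c0=255/32, c1=1, c2=1)
[Gauss-Seidel] macro 6: S0 reads c1=1 → after 1×micro: 383/64; S1 reads c2=1 → after 1×micro: 0; S2 reads c0=383/64 → after 1×micro: 0 ⇒ (c0=383/64, c1=0, c2=0)
[Gauss-Seidel] macro 7: S0 reads c1=0 → after 1×micro: 383/128; S1 reads c2=0 → after 1×micro: 3; S2 reads c0=383/128 → after 1×micro: 2 ⇒ (c0=383/128, c1=3, c2=2)
[Gauss-Seidel] macro 8: S0 reads c1=3 → after 1×micro: 1919/256; S1 reads c2=2 → after 1×micro: 1; S2 reads c0=1919/256 → after 1×micro: 1 ⇒ (c0=1919/256, c1=1, c2=1)

first divergence at macro-step: 1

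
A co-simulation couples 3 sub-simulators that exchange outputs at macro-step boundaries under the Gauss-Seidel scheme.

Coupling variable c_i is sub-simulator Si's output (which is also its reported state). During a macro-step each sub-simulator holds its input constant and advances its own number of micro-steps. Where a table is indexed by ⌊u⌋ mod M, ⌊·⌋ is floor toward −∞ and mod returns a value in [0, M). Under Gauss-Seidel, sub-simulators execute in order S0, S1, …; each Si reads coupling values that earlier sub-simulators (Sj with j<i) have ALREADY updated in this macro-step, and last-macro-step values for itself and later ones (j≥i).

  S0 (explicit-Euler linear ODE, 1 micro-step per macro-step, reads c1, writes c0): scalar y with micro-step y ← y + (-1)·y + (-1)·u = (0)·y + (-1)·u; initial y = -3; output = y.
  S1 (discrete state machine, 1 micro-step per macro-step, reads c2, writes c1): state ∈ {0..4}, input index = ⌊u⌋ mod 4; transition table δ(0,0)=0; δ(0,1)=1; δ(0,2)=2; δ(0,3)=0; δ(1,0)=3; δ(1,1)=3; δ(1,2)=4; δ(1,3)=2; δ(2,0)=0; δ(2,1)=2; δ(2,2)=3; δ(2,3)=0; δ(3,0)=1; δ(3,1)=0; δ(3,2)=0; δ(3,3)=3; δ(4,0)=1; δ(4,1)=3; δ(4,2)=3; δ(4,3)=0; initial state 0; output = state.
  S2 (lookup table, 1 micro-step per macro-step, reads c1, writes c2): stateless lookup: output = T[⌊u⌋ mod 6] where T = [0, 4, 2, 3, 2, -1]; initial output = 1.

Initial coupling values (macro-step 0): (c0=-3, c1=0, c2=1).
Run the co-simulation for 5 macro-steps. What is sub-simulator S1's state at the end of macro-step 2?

macro 1: S0 reads c1=0 → after 1×micro: 0; S1 reads c2=1 → after 1×micro: 1; S2 reads c1=1 → after 1×micro: 4 ⇒ (c0=0, c1=1, c2=4)
macro 2: S0 reads c1=1 → after 1×micro: -1; S1 reads c2=4 → after 1×micro: 3; S2 reads c1=3 → after 1×micro: 3 ⇒ (c0=-1, c1=3, c2=3)
macro 3: S0 reads c1=3 → after 1×micro: -3; S1 reads c2=3 → after 1×micro: 3; S2 reads c1=3 → after 1×micro: 3 ⇒ (c0=-3, c1=3, c2=3)
macro 4: S0 reads c1=3 → after 1×micro: -3; S1 reads c2=3 → after 1×micro: 3; S2 reads c1=3 → after 1×micro: 3 ⇒ (c0=-3, c1=3, c2=3)
macro 5: S0 reads c1=3 → after 1×micro: -3; S1 reads c2=3 → after 1×micro: 3; S2 reads c1=3 → after 1×micro: 3 ⇒ (c0=-3, c1=3, c2=3)

S1 state at macro-step 2 = 3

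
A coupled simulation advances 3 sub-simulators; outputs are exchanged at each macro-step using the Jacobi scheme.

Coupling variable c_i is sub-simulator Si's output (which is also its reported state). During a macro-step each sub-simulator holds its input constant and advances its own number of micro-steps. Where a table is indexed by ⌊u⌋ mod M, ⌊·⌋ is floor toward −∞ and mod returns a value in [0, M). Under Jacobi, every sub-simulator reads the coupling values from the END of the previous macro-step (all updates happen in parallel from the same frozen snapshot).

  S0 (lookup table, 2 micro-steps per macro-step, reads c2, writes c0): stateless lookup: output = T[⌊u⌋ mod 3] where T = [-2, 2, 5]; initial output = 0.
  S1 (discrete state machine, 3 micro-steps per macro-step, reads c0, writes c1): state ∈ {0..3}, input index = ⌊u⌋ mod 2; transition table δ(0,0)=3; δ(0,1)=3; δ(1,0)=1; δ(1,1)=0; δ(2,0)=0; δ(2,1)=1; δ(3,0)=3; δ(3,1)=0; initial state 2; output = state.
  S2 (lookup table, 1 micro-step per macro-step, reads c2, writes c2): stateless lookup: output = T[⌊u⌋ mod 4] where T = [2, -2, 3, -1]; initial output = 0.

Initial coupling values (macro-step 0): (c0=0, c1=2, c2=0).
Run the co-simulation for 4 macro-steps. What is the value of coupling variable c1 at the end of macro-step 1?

macro 1: S0 reads c2=0 → after 2×micro: -2; S1 reads c0=0 → after 3×micro: 3; S2 reads c2=0 → after 1×micro: 2 ⇒ (c0=-2, c1=3, c2=2)
macro 2: S0 reads c2=2 → after 2×micro: 5; S1 reads c0=-2 → after 3×micro: 3; S2 reads c2=2 → after 1×micro: 3 ⇒ (c0=5, c1=3, c2=3)
macro 3: S0 reads c2=3 → after 2×micro: -2; S1 reads c0=5 → after 3×micro: 0; S2 reads c2=3 → after 1×micro: -1 ⇒ (c0=-2, c1=0, c2=-1)
macro 4: S0 reads c2=-1 → after 2×micro: 5; S1 reads c0=-2 → after 3×micro: 3; S2 reads c2=-1 → after 1×micro: -1 ⇒ (c0=5, c1=3, c2=-1)

c1 at macro-step 1 = 3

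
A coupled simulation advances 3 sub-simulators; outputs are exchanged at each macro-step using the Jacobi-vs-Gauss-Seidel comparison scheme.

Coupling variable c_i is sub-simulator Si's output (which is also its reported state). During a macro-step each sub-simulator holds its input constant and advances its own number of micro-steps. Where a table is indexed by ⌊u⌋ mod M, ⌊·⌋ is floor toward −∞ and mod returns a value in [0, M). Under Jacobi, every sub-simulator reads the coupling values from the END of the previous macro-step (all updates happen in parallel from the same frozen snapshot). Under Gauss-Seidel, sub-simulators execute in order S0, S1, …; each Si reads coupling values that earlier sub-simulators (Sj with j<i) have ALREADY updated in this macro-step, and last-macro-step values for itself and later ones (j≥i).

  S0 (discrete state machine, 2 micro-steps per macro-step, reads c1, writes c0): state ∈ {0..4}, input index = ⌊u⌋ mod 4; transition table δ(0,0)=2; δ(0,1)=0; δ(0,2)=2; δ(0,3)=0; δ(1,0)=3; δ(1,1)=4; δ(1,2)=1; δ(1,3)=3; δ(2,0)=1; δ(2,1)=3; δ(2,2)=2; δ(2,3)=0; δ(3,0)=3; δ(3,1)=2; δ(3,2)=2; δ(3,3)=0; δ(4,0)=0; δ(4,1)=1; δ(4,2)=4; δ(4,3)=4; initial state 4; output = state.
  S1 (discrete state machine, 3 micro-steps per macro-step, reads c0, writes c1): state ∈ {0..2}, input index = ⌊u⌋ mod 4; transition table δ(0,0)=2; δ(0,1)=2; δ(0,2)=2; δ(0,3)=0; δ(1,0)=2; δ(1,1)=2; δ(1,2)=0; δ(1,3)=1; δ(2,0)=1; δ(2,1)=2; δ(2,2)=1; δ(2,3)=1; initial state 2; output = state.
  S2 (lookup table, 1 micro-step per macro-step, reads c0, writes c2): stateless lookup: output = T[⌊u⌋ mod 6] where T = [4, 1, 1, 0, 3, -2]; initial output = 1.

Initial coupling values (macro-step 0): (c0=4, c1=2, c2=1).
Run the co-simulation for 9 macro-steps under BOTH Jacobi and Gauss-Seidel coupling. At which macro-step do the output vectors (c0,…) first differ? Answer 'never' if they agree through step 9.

first divergence at macro-step: never

[Jacobi] macro 1: S0 reads c1=2 → after 2×micro: 4; S1 reads c0=4 → after 3×micro: 1; S2 reads c0=4 → after 1×micro: 3 ⇒ (c0=4, c1=1, c2=3)
[Jacobi] macro 2: S0 reads c1=1 → after 2×micro: 4; S1 reads c0=4 → after 3×micro: 2; S2 reads c0=4 → after 1×micro: 3 ⇒ (c0=4, c1=2, c2=3)
[Jacobi] macro 3: S0 reads c1=2 → after 2×micro: 4; S1 reads c0=4 → after 3×micro: 1; S2 reads c0=4 → after 1×micro: 3 ⇒ (c0=4, c1=1, c2=3)
[Jacobi] macro 4: S0 reads c1=1 → after 2×micro: 4; S1 reads c0=4 → after 3×micro: 2; S2 reads c0=4 → after 1×micro: 3 ⇒ (c0=4, c1=2, c2=3)
[Jacobi] macro 5: S0 reads c1=2 → after 2×micro: 4; S1 reads c0=4 → after 3×micro: 1; S2 reads c0=4 → after 1×micro: 3 ⇒ (c0=4, c1=1, c2=3)
[Jacobi] macro 6: S0 reads c1=1 → after 2×micro: 4; S1 reads c0=4 → after 3×micro: 2; S2 reads c0=4 → after 1×micro: 3 ⇒ (c0=4, c1=2, c2=3)
[Jacobi] macro 7: S0 reads c1=2 → after 2×micro: 4; S1 reads c0=4 → after 3×micro: 1; S2 reads c0=4 → after 1×micro: 3 ⇒ (c0=4, c1=1, c2=3)
[Jacobi] macro 8: S0 reads c1=1 → after 2×micro: 4; S1 reads c0=4 → after 3×micro: 2; S2 reads c0=4 → after 1×micro: 3 ⇒ (c0=4, c1=2, c2=3)
[Jacobi] macro 9: S0 reads c1=2 → after 2×micro: 4; S1 reads c0=4 → after 3×micro: 1; S2 reads c0=4 → after 1×micro: 3 ⇒ (c0=4, c1=1, c2=3)
[Gauss-Seidel] macro 1: S0 reads c1=2 → after 2×micro: 4; S1 reads c0=4 → after 3×micro: 1; S2 reads c0=4 → after 1×micro: 3 ⇒ (c0=4, c1=1, c2=3)
[Gauss-Seidel] macro 2: S0 reads c1=1 → after 2×micro: 4; S1 reads c0=4 → after 3×micro: 2; S2 reads c0=4 → after 1×micro: 3 ⇒ (c0=4, c1=2, c2=3)
[Gauss-Seidel] macro 3: S0 reads c1=2 → after 2×micro: 4; S1 reads c0=4 → after 3×micro: 1; S2 reads c0=4 → after 1×micro: 3 ⇒ (c0=4, c1=1, c2=3)
[Gauss-Seidel] macro 4: S0 reads c1=1 → after 2×micro: 4; S1 reads c0=4 → after 3×micro: 2; S2 reads c0=4 → after 1×micro: 3 ⇒ (c0=4, c1=2, c2=3)
[Gauss-Seidel] macro 5: S0 reads c1=2 → after 2×micro: 4; S1 reads c0=4 → after 3×micro: 1; S2 reads c0=4 → after 1×micro: 3 ⇒ (c0=4, c1=1, c2=3)
[Gauss-Seidel] macro 6: S0 reads c1=1 → after 2×micro: 4; S1 reads c0=4 → after 3×micro: 2; S2 reads c0=4 → after 1×micro: 3 ⇒ (c0=4, c1=2, c2=3)
[Gauss-Seidel] macro 7: S0 reads c1=2 → after 2×micro: 4; S1 reads c0=4 → after 3×micro: 1; S2 reads c0=4 → after 1×micro: 3 ⇒ (c0=4, c1=1, c2=3)
[Gauss-Seidel] macro 8: S0 reads c1=1 → after 2×micro: 4; S1 reads c0=4 → after 3×micro: 2; S2 reads c0=4 → after 1×micro: 3 ⇒ (c0=4, c1=2, c2=3)
[Gauss-Seidel] macro 9: S0 reads c1=2 → after 2×micro: 4; S1 reads c0=4 → after 3×micro: 1; S2 reads c0=4 → after 1×micro: 3 ⇒ (c0=4, c1=1, c2=3)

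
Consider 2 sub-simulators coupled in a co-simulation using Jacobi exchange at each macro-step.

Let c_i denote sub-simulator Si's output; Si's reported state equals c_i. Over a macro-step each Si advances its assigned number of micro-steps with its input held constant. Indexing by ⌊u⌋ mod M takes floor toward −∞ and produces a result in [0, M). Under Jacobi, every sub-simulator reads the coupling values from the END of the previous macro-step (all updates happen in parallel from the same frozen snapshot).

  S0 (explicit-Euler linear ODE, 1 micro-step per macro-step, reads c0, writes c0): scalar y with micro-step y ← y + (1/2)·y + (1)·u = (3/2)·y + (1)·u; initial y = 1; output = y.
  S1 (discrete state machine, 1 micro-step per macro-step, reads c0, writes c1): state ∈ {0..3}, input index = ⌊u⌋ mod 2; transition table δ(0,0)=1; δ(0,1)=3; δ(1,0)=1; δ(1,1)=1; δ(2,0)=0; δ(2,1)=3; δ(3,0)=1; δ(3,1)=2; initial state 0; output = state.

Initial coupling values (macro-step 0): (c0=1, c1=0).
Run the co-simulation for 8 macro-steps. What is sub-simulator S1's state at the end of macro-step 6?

S1 state at macro-step 6 = 1

macro 1: S0 reads c0=1 → after 1×micro: 5/2; S1 reads c0=1 → after 1×micro: 3 ⇒ (c0=5/2, c1=3)
macro 2: S0 reads c0=5/2 → after 1×micro: 25/4; S1 reads c0=5/2 → after 1×micro: 1 ⇒ (c0=25/4, c1=1)
macro 3: S0 reads c0=25/4 → after 1×micro: 125/8; S1 reads c0=25/4 → after 1×micro: 1 ⇒ (c0=125/8, c1=1)
macro 4: S0 reads c0=125/8 → after 1×micro: 625/16; S1 reads c0=125/8 → after 1×micro: 1 ⇒ (c0=625/16, c1=1)
macro 5: S0 reads c0=625/16 → after 1×micro: 3125/32; S1 reads c0=625/16 → after 1×micro: 1 ⇒ (c0=3125/32, c1=1)
macro 6: S0 reads c0=3125/32 → after 1×micro: 15625/64; S1 reads c0=3125/32 → after 1×micro: 1 ⇒ (c0=15625/64, c1=1)
macro 7: S0 reads c0=15625/64 → after 1×micro: 78125/128; S1 reads c0=15625/64 → after 1×micro: 1 ⇒ (c0=78125/128, c1=1)
macro 8: S0 reads c0=78125/128 → after 1×micro: 390625/256; S1 reads c0=78125/128 → after 1×micro: 1 ⇒ (c0=390625/256, c1=1)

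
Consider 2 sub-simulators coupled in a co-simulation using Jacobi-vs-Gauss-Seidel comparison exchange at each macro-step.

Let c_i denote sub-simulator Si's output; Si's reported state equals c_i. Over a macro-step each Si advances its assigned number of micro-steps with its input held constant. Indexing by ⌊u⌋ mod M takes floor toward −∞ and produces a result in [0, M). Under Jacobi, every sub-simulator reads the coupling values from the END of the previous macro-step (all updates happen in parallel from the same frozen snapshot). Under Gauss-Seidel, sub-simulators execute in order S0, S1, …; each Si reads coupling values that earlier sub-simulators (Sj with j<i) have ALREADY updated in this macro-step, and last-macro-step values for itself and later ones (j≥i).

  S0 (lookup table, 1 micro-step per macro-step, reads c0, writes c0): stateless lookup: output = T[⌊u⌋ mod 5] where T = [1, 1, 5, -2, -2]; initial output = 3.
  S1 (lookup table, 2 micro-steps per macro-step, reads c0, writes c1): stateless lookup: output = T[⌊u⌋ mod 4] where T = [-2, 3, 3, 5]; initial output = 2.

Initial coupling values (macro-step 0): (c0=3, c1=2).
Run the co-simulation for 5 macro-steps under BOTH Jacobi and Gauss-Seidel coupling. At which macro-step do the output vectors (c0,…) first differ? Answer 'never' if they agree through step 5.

first divergence at macro-step: 1

[Jacobi] macro 1: S0 reads c0=3 → after 1×micro: -2; S1 reads c0=3 → after 2×micro: 5 ⇒ (c0=-2, c1=5)
[Jacobi] macro 2: S0 reads c0=-2 → after 1×micro: -2; S1 reads c0=-2 → after 2×micro: 3 ⇒ (c0=-2, c1=3)
[Jacobi] macro 3: S0 reads c0=-2 → after 1×micro: -2; S1 reads c0=-2 → after 2×micro: 3 ⇒ (c0=-2, c1=3)
[Jacobi] macro 4: S0 reads c0=-2 → after 1×micro: -2; S1 reads c0=-2 → after 2×micro: 3 ⇒ (c0=-2, c1=3)
[Jacobi] macro 5: S0 reads c0=-2 → after 1×micro: -2; S1 reads c0=-2 → after 2×micro: 3 ⇒ (c0=-2, c1=3)
[Gauss-Seidel] macro 1: S0 reads c0=3 → after 1×micro: -2; S1 reads c0=-2 → after 2×micro: 3 ⇒ (c0=-2, c1=3)
[Gauss-Seidel] macro 2: S0 reads c0=-2 → after 1×micro: -2; S1 reads c0=-2 → after 2×micro: 3 ⇒ (c0=-2, c1=3)
[Gauss-Seidel] macro 3: S0 reads c0=-2 → after 1×micro: -2; S1 reads c0=-2 → after 2×micro: 3 ⇒ (c0=-2, c1=3)
[Gauss-Seidel] macro 4: S0 reads c0=-2 → after 1×micro: -2; S1 reads c0=-2 → after 2×micro: 3 ⇒ (c0=-2, c1=3)
[Gauss-Seidel] macro 5: S0 reads c0=-2 → after 1×micro: -2; S1 reads c0=-2 → after 2×micro: 3 ⇒ (c0=-2, c1=3)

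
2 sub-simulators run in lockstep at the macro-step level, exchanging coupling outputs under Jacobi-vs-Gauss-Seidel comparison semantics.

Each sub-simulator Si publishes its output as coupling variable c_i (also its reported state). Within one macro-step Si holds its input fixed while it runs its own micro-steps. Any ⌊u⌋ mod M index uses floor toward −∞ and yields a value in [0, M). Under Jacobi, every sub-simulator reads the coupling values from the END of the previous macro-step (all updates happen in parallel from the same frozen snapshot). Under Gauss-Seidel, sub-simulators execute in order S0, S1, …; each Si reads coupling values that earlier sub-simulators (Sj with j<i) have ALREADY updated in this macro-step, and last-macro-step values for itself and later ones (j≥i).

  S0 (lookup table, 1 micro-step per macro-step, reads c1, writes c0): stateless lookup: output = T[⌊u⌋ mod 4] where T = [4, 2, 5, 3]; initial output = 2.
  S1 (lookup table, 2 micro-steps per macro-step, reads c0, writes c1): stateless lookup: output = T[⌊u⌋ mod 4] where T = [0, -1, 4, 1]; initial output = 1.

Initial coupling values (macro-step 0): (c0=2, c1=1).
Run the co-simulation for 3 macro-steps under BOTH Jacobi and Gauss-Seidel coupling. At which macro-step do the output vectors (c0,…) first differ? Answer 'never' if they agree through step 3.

[Jacobi] macro 1: S0 reads c1=1 → after 1×micro: 2; S1 reads c0=2 → after 2×micro: 4 ⇒ (c0=2, c1=4)
[Jacobi] macro 2: S0 reads c1=4 → after 1×micro: 4; S1 reads c0=2 → after 2×micro: 4 ⇒ (c0=4, c1=4)
[Jacobi] macro 3: S0 reads c1=4 → after 1×micro: 4; S1 reads c0=4 → after 2×micro: 0 ⇒ (c0=4, c1=0)
[Gauss-Seidel] macro 1: S0 reads c1=1 → after 1×micro: 2; S1 reads c0=2 → after 2×micro: 4 ⇒ (c0=2, c1=4)
[Gauss-Seidel] macro 2: S0 reads c1=4 → after 1×micro: 4; S1 reads c0=4 → after 2×micro: 0 ⇒ (c0=4, c1=0)
[Gauss-Seidel] macro 3: S0 reads c1=0 → after 1×micro: 4; S1 reads c0=4 → after 2×micro: 0 ⇒ (c0=4, c1=0)

first divergence at macro-step: 2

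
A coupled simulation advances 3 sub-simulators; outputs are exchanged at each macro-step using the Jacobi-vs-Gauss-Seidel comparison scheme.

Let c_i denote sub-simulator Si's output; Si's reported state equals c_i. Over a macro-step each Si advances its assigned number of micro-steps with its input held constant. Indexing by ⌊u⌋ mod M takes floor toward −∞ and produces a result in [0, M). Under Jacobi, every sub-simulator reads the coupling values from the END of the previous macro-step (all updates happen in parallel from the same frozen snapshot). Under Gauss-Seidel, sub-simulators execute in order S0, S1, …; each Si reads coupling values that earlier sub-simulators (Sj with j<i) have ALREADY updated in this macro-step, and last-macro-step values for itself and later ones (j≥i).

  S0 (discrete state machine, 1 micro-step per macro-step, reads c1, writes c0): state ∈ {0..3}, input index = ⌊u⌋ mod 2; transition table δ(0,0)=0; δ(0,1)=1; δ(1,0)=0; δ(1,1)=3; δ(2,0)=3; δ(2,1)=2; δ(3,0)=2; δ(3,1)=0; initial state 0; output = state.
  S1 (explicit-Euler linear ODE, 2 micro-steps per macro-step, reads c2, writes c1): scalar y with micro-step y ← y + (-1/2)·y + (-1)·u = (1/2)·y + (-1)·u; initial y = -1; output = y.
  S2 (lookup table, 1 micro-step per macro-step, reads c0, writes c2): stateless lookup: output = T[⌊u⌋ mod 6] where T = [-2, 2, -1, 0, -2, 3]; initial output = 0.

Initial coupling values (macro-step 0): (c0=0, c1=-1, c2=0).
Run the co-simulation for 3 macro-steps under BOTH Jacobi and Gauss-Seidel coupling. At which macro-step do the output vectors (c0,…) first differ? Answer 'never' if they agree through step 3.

first divergence at macro-step: 1

[Jacobi] macro 1: S0 reads c1=-1 → after 1×micro: 1; S1 reads c2=0 → after 2×micro: -1/4; S2 reads c0=0 → after 1×micro: -2 ⇒ (c0=1, c1=-1/4, c2=-2)
[Jacobi] macro 2: S0 reads c1=-1/4 → after 1×micro: 3; S1 reads c2=-2 → after 2×micro: 47/16; S2 reads c0=1 → after 1×micro: 2 ⇒ (c0=3, c1=47/16, c2=2)
[Jacobi] macro 3: S0 reads c1=47/16 → after 1×micro: 2; S1 reads c2=2 → after 2×micro: -145/64; S2 reads c0=3 → after 1×micro: 0 ⇒ (c0=2, c1=-145/64, c2=0)
[Gauss-Seidel] macro 1: S0 reads c1=-1 → after 1×micro: 1; S1 reads c2=0 → after 2×micro: -1/4; S2 reads c0=1 → after 1×micro: 2 ⇒ (c0=1, c1=-1/4, c2=2)
[Gauss-Seidel] macro 2: S0 reads c1=-1/4 → after 1×micro: 3; S1 reads c2=2 → after 2×micro: -49/16; S2 reads c0=3 → after 1×micro: 0 ⇒ (c0=3, c1=-49/16, c2=0)
[Gauss-Seidel] macro 3: S0 reads c1=-49/16 → after 1×micro: 2; S1 reads c2=0 → after 2×micro: -49/64; S2 reads c0=2 → after 1×micro: -1 ⇒ (c0=2, c1=-49/64, c2=-1)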